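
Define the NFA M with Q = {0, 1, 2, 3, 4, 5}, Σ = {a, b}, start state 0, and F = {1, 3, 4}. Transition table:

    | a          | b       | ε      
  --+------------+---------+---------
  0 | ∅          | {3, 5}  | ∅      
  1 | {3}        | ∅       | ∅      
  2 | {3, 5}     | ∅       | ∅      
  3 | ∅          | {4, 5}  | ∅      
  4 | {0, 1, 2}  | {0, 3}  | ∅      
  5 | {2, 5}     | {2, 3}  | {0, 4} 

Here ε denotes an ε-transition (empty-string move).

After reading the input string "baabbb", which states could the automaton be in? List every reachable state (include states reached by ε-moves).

{0, 2, 3, 4, 5}

Start in {0}.
Read 'b': {0} → {0, 3, 4, 5}.
Read 'a': {0, 3, 4, 5} → {0, 1, 2, 4, 5}.
Read 'a': {0, 1, 2, 4, 5} → {0, 1, 2, 3, 4, 5}.
Read 'b': {0, 1, 2, 3, 4, 5} → {0, 2, 3, 4, 5}.
Read 'b': {0, 2, 3, 4, 5} → {0, 2, 3, 4, 5}.
Read 'b': {0, 2, 3, 4, 5} → {0, 2, 3, 4, 5}.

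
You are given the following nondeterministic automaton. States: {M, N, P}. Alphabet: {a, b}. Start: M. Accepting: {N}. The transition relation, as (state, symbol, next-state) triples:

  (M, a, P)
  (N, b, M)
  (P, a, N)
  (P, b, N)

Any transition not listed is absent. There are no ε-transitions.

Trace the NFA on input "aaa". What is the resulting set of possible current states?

∅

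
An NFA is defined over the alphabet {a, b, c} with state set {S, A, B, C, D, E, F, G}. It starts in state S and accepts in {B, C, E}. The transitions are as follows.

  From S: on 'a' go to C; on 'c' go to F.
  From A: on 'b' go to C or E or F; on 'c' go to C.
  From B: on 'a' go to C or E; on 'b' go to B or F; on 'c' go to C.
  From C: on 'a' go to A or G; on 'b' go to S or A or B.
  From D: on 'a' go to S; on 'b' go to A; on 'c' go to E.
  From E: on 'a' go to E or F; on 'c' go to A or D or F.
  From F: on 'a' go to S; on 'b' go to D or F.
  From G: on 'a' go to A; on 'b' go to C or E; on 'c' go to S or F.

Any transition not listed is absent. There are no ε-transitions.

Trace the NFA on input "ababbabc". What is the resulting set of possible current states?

Start in {S}.
Read 'a': {S} → {C}.
Read 'b': {C} → {S, A, B}.
Read 'a': {S, A, B} → {C, E}.
Read 'b': {C, E} → {S, A, B}.
Read 'b': {S, A, B} → {B, C, E, F}.
Read 'a': {B, C, E, F} → {S, A, C, E, F, G}.
Read 'b': {S, A, C, E, F, G} → {S, A, B, C, D, E, F}.
Read 'c': {S, A, B, C, D, E, F} → {A, C, D, E, F}.

{A, C, D, E, F}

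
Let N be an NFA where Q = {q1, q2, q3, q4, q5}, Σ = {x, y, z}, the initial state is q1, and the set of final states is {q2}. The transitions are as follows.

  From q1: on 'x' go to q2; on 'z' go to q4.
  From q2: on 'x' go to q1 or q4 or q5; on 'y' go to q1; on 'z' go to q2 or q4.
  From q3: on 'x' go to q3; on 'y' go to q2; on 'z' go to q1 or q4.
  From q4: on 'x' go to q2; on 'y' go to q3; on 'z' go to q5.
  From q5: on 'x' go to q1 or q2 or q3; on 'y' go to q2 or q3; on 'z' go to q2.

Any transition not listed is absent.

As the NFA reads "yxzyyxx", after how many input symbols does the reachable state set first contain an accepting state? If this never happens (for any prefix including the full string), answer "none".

Start in {q1}.
Read 'y': {q1} → ∅.
The set is empty and remains empty for the remaining 6 symbols.
No reachable set along the way intersects F.

none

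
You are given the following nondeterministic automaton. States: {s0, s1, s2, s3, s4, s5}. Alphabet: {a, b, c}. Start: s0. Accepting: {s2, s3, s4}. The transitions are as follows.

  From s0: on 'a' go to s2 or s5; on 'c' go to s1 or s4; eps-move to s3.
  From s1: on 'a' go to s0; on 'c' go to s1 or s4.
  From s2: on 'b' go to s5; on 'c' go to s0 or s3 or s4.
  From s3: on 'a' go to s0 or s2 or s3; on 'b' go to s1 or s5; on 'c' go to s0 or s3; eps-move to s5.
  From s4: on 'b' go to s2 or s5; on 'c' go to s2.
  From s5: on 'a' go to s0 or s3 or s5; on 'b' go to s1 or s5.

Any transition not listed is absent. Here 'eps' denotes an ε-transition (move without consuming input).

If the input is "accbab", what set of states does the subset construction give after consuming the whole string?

{s1, s5}

Start: ε-closure({s0}) = {s0, s3, s5}.
Read 'a': {s0, s3, s5} → {s0, s2, s3, s5}.
Read 'c': {s0, s2, s3, s5} → {s0, s1, s3, s4, s5}.
Read 'c': {s0, s1, s3, s4, s5} → {s0, s1, s2, s3, s4, s5}.
Read 'b': {s0, s1, s2, s3, s4, s5} → {s1, s2, s5}.
Read 'a': {s1, s2, s5} → {s0, s3, s5}.
Read 'b': {s0, s3, s5} → {s1, s5}.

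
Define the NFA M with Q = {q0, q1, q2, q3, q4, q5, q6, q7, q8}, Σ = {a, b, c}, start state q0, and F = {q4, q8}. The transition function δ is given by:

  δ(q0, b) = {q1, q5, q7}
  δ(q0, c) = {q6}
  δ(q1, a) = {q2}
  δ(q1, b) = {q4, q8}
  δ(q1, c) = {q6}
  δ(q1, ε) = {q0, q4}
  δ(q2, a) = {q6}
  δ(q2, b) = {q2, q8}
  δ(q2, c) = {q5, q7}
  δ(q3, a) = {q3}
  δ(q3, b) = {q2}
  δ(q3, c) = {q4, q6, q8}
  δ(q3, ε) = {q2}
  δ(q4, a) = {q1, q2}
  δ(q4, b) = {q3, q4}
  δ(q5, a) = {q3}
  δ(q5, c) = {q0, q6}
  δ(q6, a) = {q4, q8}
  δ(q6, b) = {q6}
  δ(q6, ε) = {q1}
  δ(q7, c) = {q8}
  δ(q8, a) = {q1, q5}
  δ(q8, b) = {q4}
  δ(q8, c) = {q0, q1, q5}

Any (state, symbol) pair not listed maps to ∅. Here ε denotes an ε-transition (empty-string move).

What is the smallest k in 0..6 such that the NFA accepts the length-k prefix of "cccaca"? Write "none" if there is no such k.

Start in {q0}.
Read 'c': {q0} → {q0, q1, q4, q6}.
None of the earlier sets intersect F, but {q0, q1, q4, q6} does.

1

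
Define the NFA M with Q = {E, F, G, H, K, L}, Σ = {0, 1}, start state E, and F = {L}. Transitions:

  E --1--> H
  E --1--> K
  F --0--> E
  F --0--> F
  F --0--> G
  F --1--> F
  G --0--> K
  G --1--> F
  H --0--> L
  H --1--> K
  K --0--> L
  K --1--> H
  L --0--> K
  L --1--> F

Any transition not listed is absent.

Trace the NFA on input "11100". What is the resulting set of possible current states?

Start in {E}.
Read '1': {E} → {H, K}.
Read '1': {H, K} → {H, K}.
Read '1': {H, K} → {H, K}.
Read '0': {H, K} → {L}.
Read '0': {L} → {K}.

{K}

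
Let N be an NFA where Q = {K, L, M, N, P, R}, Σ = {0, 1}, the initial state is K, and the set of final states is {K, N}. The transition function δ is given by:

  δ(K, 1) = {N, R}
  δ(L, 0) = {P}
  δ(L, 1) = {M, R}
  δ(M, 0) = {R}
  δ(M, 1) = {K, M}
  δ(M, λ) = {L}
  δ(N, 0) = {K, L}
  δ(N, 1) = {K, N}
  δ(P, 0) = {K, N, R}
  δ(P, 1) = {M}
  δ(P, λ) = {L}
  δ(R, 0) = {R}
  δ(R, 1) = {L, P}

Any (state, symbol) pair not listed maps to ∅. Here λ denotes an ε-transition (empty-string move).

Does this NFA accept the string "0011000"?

No

Start in {K}.
Read '0': {K} → ∅.
The set is empty and remains empty for the remaining 6 symbols.
The final set ∅ contains no accepting state.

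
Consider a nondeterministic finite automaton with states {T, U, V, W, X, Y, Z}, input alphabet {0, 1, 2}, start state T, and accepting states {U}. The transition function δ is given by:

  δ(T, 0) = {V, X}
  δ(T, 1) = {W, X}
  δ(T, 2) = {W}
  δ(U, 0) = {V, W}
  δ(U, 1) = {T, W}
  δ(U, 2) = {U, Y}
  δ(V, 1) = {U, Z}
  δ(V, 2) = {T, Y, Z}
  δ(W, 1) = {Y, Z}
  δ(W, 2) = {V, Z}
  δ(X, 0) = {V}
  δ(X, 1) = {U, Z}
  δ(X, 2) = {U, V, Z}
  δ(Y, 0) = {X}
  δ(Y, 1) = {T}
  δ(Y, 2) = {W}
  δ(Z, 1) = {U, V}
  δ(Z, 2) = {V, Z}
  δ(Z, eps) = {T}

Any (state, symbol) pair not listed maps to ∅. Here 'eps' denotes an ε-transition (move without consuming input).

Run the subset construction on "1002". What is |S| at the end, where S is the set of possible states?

Start in {T}.
Read '1': T→{W, X}; now {W, X}.
Read '0': W→∅, X→{V}; now {V}.
Read '0': V→∅; now ∅.
The set is empty and remains empty for the remaining 1 symbol.
That set has 0 states.

0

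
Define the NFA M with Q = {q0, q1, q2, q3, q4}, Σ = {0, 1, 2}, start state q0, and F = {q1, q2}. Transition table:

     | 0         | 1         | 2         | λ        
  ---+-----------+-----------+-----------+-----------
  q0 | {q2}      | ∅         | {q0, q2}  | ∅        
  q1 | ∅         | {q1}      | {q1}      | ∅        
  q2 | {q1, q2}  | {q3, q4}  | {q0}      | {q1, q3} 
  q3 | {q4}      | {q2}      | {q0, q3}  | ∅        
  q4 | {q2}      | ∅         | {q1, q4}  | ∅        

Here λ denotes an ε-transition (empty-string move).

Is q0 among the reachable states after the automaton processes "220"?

Start in {q0}.
Read '2': q0→{q0, q2}; union {q0, q2}; ε-closure = {q0, q1, q2, q3}.
Read '2': q0→{q0, q2}, q1→{q1}, q2→{q0}, q3→{q0, q3}; now {q0, q1, q2, q3}.
Read '0': q0→{q2}, q1→∅, q2→{q1, q2}, q3→{q4}; union {q1, q2, q4}; ε-closure = {q1, q2, q3, q4}.
State q0 is not in {q1, q2, q3, q4}.

No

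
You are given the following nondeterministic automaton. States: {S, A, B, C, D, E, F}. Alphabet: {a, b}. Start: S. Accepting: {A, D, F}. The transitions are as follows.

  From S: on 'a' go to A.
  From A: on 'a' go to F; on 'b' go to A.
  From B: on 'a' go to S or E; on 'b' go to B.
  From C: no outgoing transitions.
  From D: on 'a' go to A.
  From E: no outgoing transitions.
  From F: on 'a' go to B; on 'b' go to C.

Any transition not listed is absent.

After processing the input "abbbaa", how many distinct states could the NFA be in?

1

Start in {S}.
Read 'a': S→{A}; now {A}.
Read 'b': A→{A}; now {A}.
Read 'b': A→{A}; now {A}.
Read 'b': A→{A}; now {A}.
Read 'a': A→{F}; now {F}.
Read 'a': F→{B}; now {B}.
That set has 1 state.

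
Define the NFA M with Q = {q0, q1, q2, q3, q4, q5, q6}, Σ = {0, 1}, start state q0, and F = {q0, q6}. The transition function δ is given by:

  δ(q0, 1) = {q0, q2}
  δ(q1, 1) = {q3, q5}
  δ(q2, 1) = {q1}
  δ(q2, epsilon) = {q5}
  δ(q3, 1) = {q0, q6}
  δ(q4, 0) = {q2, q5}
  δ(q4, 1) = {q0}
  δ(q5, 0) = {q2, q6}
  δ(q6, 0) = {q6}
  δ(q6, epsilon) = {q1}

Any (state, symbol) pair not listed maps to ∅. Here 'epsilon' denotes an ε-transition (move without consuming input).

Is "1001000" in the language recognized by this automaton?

Yes

Start in {q0}.
Read '1': q0→{q0, q2}; union {q0, q2}; ε-closure = {q0, q2, q5}.
Read '0': q0→∅, q2→∅, q5→{q2, q6}; union {q2, q6}; ε-closure = {q1, q2, q5, q6}.
Read '0': q1→∅, q2→∅, q5→{q2, q6}, q6→{q6}; union {q2, q6}; ε-closure = {q1, q2, q5, q6}.
Read '1': q1→{q3, q5}, q2→{q1}, q5→∅, q6→∅; now {q1, q3, q5}.
Read '0': q1→∅, q3→∅, q5→{q2, q6}; union {q2, q6}; ε-closure = {q1, q2, q5, q6}.
Read '0': q1→∅, q2→∅, q5→{q2, q6}, q6→{q6}; union {q2, q6}; ε-closure = {q1, q2, q5, q6}.
Read '0': q1→∅, q2→∅, q5→{q2, q6}, q6→{q6}; union {q2, q6}; ε-closure = {q1, q2, q5, q6}.
The final set {q1, q2, q5, q6} contains the accepting state q6.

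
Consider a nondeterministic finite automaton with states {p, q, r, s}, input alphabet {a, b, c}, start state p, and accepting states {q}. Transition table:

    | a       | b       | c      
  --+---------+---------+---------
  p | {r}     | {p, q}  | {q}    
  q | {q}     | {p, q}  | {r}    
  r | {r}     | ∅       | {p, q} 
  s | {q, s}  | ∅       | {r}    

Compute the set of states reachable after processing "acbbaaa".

{q, r}

Start in {p}.
Read 'a': p→{r}; now {r}.
Read 'c': r→{p, q}; now {p, q}.
Read 'b': p→{p, q}, q→{p, q}; now {p, q}.
Read 'b': p→{p, q}, q→{p, q}; now {p, q}.
Read 'a': p→{r}, q→{q}; now {q, r}.
Read 'a': q→{q}, r→{r}; now {q, r}.
Read 'a': q→{q}, r→{r}; now {q, r}.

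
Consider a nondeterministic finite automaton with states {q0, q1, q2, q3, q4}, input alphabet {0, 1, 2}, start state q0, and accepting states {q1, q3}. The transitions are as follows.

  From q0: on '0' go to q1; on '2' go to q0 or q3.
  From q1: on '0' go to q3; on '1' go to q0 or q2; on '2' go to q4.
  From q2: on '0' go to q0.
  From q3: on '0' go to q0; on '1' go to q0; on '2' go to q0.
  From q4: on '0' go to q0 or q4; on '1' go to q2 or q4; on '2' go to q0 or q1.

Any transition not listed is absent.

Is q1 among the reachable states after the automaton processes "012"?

No

Start in {q0}.
Read '0': {q0} → {q1}.
Read '1': {q1} → {q0, q2}.
Read '2': {q0, q2} → {q0, q3}.
State q1 is not in {q0, q3}.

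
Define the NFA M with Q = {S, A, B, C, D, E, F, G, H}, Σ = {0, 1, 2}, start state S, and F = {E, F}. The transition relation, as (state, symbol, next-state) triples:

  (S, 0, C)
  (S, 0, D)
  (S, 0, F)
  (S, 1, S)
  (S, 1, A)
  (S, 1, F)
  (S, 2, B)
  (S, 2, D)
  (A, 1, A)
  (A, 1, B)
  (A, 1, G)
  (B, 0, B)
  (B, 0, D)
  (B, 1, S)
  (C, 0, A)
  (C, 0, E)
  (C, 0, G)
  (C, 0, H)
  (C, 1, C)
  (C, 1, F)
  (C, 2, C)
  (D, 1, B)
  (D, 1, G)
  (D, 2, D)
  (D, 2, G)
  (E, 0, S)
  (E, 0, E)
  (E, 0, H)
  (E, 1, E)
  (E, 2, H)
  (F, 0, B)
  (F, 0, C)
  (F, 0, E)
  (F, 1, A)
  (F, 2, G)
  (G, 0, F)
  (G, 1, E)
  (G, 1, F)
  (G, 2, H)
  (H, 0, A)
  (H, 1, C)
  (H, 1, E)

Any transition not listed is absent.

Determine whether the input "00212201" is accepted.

Yes

Start in {S}.
Read '0': {S} → {C, D, F}.
Read '0': {C, D, F} → {A, B, C, E, G, H}.
Read '2': {A, B, C, E, G, H} → {C, H}.
Read '1': {C, H} → {C, E, F}.
Read '2': {C, E, F} → {C, G, H}.
Read '2': {C, G, H} → {C, H}.
Read '0': {C, H} → {A, E, G, H}.
Read '1': {A, E, G, H} → {A, B, C, E, F, G}.
The final set {A, B, C, E, F, G} contains the accepting states E, F.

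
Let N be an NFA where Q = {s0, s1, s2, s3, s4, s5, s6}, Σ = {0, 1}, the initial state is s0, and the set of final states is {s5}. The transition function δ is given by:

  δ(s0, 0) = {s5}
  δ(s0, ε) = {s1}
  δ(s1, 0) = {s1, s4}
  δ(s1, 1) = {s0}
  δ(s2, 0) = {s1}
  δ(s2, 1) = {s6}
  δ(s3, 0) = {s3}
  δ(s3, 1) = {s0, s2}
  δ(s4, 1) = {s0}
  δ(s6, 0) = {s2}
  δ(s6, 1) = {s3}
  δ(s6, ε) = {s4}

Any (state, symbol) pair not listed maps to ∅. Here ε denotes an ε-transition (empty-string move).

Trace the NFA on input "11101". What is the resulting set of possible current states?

{s0, s1}

Start: ε-closure({s0}) = {s0, s1}.
Read '1': s0→∅, s1→{s0}; union {s0}; ε-closure = {s0, s1}.
Read '1': s0→∅, s1→{s0}; union {s0}; ε-closure = {s0, s1}.
Read '1': s0→∅, s1→{s0}; union {s0}; ε-closure = {s0, s1}.
Read '0': s0→{s5}, s1→{s1, s4}; now {s1, s4, s5}.
Read '1': s1→{s0}, s4→{s0}, s5→∅; union {s0}; ε-closure = {s0, s1}.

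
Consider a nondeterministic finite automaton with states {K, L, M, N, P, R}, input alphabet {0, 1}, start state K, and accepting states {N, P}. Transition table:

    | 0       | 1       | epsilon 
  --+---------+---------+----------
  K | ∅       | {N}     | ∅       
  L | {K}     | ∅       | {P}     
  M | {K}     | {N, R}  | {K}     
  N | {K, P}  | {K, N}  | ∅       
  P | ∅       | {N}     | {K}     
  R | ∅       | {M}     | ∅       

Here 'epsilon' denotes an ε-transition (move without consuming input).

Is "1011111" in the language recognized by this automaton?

Yes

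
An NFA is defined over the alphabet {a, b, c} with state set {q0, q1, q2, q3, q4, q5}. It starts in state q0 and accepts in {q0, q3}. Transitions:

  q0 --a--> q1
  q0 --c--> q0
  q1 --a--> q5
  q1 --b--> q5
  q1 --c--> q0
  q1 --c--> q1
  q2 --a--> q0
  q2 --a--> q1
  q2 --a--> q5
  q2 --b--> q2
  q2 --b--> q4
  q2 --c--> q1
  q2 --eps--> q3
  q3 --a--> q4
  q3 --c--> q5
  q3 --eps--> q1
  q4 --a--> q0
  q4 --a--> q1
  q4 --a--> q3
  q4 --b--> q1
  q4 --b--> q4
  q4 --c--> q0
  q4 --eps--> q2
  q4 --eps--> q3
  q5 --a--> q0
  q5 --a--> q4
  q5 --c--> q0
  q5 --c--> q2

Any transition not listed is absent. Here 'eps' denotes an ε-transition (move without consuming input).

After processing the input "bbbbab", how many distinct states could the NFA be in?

0

Start in {q0}.
Read 'b': q0→∅; now ∅.
The set is empty and remains empty for the remaining 5 symbols.
That set has 0 states.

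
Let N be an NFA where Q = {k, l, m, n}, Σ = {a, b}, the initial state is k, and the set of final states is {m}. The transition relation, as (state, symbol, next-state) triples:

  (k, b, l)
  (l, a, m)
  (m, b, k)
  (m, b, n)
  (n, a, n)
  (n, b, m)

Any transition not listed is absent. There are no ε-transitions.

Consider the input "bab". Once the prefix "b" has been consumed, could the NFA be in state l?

Start in {k}.
Read 'b': k→{l}; now {l}.
State l is in {l}.

Yes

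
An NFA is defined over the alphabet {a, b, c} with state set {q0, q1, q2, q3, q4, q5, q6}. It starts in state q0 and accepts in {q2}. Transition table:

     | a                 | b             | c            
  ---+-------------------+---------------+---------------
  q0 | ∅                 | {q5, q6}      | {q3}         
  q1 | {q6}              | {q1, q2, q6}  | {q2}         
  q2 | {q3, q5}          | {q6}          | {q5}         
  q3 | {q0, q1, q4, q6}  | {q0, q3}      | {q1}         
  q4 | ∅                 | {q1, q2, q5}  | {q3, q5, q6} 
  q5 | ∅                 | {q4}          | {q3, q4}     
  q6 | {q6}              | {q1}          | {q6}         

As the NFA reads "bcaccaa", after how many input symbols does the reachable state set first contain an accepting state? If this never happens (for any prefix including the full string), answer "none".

4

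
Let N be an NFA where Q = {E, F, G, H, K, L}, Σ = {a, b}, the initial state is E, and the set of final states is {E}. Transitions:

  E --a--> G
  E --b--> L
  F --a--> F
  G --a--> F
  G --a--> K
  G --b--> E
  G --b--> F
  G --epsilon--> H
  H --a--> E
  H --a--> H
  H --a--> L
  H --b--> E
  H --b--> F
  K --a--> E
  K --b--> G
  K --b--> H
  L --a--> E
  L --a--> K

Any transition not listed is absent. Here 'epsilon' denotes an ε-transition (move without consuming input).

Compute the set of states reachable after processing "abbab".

Start in {E}.
Read 'a': E→{G}; union {G}; ε-closure = {G, H}.
Read 'b': G→{E, F}, H→{E, F}; now {E, F}.
Read 'b': E→{L}, F→∅; now {L}.
Read 'a': L→{E, K}; now {E, K}.
Read 'b': E→{L}, K→{G, H}; now {G, H, L}.

{G, H, L}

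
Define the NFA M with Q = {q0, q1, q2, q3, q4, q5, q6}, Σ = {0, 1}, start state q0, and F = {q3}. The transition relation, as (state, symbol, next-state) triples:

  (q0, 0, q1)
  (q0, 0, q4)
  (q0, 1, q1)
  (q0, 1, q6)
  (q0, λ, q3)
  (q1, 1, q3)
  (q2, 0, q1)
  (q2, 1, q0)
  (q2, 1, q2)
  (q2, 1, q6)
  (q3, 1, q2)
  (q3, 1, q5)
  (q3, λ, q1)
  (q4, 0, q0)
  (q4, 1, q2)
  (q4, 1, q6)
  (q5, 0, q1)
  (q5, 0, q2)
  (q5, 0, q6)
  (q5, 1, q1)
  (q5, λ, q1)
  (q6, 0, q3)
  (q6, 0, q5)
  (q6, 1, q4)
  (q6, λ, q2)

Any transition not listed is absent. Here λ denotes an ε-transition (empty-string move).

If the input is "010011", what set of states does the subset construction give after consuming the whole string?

Start: ε-closure({q0}) = {q0, q1, q3}.
Read '0': q0→{q1, q4}, q1→∅, q3→∅; now {q1, q4}.
Read '1': q1→{q3}, q4→{q2, q6}; union {q2, q3, q6}; ε-closure = {q1, q2, q3, q6}.
Read '0': q1→∅, q2→{q1}, q3→∅, q6→{q3, q5}; now {q1, q3, q5}.
Read '0': q1→∅, q3→∅, q5→{q1, q2, q6}; now {q1, q2, q6}.
Read '1': q1→{q3}, q2→{q0, q2, q6}, q6→{q4}; union {q0, q2, q3, q4, q6}; ε-closure = {q0, q1, q2, q3, q4, q6}.
Read '1': q0→{q1, q6}, q1→{q3}, q2→{q0, q2, q6}, q3→{q2, q5}, q4→{q2, q6}, q6→{q4}; now {q0, q1, q2, q3, q4, q5, q6}.

{q0, q1, q2, q3, q4, q5, q6}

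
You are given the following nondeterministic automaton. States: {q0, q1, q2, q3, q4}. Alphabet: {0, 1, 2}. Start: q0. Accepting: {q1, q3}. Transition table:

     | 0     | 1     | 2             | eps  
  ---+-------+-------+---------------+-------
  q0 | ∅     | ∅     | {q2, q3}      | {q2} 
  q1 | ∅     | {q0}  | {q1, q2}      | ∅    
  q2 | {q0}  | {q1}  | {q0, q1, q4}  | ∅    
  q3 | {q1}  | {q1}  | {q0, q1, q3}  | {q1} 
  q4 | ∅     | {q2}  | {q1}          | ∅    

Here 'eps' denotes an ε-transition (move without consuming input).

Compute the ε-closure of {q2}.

Begin with {q2}.
No ε-moves leave this set, so the closure equals the set itself.

{q2}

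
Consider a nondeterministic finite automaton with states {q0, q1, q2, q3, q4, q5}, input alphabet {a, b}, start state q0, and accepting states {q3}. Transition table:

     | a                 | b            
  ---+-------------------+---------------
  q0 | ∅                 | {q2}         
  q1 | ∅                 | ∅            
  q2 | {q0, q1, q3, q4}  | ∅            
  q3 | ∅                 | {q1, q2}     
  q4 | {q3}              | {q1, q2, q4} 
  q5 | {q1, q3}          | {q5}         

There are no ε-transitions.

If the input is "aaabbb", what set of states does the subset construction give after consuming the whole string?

Start in {q0}.
Read 'a': q0→∅; now ∅.
The set is empty and remains empty for the remaining 5 symbols.

∅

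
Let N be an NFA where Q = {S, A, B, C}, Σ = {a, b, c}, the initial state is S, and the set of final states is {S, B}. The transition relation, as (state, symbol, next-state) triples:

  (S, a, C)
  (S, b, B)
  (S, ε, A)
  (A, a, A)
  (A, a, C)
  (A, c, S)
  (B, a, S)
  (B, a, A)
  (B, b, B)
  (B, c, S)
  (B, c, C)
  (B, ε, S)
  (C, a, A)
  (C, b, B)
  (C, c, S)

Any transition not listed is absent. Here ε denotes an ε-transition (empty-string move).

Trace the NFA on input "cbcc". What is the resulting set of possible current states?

{S, A}

Start: ε-closure({S}) = {S, A}.
Read 'c': S→∅, A→{S}; union {S}; ε-closure = {S, A}.
Read 'b': S→{B}, A→∅; union {B}; ε-closure = {S, A, B}.
Read 'c': S→∅, A→{S}, B→{S, C}; union {S, C}; ε-closure = {S, A, C}.
Read 'c': S→∅, A→{S}, C→{S}; union {S}; ε-closure = {S, A}.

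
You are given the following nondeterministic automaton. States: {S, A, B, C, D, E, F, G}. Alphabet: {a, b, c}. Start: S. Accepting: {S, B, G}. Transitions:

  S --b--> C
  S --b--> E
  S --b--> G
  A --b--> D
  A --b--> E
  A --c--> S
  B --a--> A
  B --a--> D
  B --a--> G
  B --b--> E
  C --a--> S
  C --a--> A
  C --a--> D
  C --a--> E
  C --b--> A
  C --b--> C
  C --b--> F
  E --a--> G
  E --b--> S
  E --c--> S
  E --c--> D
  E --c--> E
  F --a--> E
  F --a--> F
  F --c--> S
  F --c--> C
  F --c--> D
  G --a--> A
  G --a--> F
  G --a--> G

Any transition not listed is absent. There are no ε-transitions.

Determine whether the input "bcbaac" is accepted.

Start in {S}.
Read 'b': {S} → {C, E, G}.
Read 'c': {C, E, G} → {S, D, E}.
Read 'b': {S, D, E} → {S, C, E, G}.
Read 'a': {S, C, E, G} → {S, A, D, E, F, G}.
Read 'a': {S, A, D, E, F, G} → {A, E, F, G}.
Read 'c': {A, E, F, G} → {S, C, D, E}.
The final set {S, C, D, E} contains the accepting state S.

Yes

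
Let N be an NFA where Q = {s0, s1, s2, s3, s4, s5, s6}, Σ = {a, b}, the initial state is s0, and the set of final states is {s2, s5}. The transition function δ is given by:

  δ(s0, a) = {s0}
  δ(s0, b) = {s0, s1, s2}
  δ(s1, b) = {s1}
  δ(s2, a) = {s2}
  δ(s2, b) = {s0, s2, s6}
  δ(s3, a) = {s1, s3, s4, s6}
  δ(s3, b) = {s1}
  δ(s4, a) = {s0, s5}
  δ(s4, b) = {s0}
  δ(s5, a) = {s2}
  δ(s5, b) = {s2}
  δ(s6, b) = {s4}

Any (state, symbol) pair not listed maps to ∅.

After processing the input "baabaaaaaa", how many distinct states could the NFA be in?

2

Start in {s0}.
Read 'b': {s0} → {s0, s1, s2}.
Read 'a': {s0, s1, s2} → {s0, s2}.
Read 'a': {s0, s2} → {s0, s2}.
Read 'b': {s0, s2} → {s0, s1, s2, s6}.
Read 'a': {s0, s1, s2, s6} → {s0, s2}.
Read 'a': {s0, s2} → {s0, s2}.
Read 'a': {s0, s2} → {s0, s2}.
Read 'a': {s0, s2} → {s0, s2}.
Read 'a': {s0, s2} → {s0, s2}.
Read 'a': {s0, s2} → {s0, s2}.
That set has 2 states.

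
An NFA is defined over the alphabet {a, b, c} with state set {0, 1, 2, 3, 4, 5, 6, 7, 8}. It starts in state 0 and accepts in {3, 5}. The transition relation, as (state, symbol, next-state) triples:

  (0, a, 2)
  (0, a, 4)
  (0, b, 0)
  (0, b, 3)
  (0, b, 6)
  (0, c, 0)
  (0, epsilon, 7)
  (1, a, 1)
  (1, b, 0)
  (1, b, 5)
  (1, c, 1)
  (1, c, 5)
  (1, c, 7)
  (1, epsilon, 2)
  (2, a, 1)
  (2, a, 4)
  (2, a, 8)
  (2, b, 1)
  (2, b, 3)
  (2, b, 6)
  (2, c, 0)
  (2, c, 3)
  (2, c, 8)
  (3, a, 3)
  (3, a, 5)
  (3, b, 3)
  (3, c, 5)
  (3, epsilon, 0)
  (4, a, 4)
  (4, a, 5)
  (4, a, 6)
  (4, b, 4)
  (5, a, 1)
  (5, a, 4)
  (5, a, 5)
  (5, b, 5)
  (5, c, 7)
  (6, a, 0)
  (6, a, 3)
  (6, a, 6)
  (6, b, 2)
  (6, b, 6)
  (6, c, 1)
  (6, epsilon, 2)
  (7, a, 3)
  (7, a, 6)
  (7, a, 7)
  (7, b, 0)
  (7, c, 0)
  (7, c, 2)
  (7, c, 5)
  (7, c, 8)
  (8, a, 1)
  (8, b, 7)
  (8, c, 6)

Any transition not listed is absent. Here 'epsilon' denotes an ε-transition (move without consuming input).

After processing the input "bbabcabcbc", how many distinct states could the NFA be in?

7

Start: ε-closure({0}) = {0, 7}.
Read 'b': {0, 7} → {0, 2, 3, 6, 7}.
Read 'b': {0, 2, 3, 6, 7} → {0, 1, 2, 3, 6, 7}.
Read 'a': {0, 1, 2, 3, 6, 7} → {0, 1, 2, 3, 4, 5, 6, 7, 8}.
Read 'b': {0, 1, 2, 3, 4, 5, 6, 7, 8} → {0, 1, 2, 3, 4, 5, 6, 7}.
Read 'c': {0, 1, 2, 3, 4, 5, 6, 7} → {0, 1, 2, 3, 5, 7, 8}.
Read 'a': {0, 1, 2, 3, 5, 7, 8} → {0, 1, 2, 3, 4, 5, 6, 7, 8}.
Read 'b': {0, 1, 2, 3, 4, 5, 6, 7, 8} → {0, 1, 2, 3, 4, 5, 6, 7}.
Read 'c': {0, 1, 2, 3, 4, 5, 6, 7} → {0, 1, 2, 3, 5, 7, 8}.
Read 'b': {0, 1, 2, 3, 5, 7, 8} → {0, 1, 2, 3, 5, 6, 7}.
Read 'c': {0, 1, 2, 3, 5, 6, 7} → {0, 1, 2, 3, 5, 7, 8}.
That set has 7 states.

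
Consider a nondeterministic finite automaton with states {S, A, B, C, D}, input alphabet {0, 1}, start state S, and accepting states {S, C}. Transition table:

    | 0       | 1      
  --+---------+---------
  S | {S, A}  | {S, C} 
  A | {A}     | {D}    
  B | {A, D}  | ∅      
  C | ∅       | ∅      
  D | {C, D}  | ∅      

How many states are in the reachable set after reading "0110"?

Start in {S}.
Read '0': S→{S, A}; now {S, A}.
Read '1': S→{S, C}, A→{D}; now {S, C, D}.
Read '1': S→{S, C}, C→∅, D→∅; now {S, C}.
Read '0': S→{S, A}, C→∅; now {S, A}.
That set has 2 states.

2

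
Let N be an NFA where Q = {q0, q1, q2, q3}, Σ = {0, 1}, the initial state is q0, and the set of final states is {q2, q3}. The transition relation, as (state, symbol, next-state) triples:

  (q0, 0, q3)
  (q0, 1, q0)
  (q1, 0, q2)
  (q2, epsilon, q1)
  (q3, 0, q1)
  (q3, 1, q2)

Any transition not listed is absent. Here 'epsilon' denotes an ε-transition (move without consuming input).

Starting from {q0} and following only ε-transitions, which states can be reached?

{q0}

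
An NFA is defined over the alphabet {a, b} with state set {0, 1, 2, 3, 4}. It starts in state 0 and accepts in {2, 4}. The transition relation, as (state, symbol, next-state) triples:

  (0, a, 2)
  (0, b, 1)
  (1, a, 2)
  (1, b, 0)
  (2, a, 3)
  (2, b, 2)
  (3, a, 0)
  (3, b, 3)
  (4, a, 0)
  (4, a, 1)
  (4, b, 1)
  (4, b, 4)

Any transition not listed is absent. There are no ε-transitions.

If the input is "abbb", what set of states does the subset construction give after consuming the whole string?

Start in {0}.
Read 'a': {0} → {2}.
Read 'b': {2} → {2}.
Read 'b': {2} → {2}.
Read 'b': {2} → {2}.

{2}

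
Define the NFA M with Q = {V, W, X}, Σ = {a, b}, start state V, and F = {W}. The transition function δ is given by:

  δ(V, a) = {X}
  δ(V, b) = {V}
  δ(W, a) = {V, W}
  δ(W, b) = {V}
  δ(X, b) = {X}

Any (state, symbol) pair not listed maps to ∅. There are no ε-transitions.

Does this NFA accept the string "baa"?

No

Start in {V}.
Read 'b': {V} → {V}.
Read 'a': {V} → {X}.
Read 'a': {X} → ∅.
The final set ∅ contains no accepting state.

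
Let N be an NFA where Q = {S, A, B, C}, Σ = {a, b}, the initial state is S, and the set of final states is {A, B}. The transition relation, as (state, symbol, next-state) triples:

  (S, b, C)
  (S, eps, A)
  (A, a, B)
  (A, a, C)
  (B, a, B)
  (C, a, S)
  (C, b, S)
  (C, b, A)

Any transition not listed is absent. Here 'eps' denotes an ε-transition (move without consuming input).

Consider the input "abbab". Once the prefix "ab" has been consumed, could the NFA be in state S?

Start: ε-closure({S}) = {S, A}.
Read 'a': {S, A} → {B, C}.
Read 'b': {B, C} → {S, A}.
State S is in {S, A}.

Yes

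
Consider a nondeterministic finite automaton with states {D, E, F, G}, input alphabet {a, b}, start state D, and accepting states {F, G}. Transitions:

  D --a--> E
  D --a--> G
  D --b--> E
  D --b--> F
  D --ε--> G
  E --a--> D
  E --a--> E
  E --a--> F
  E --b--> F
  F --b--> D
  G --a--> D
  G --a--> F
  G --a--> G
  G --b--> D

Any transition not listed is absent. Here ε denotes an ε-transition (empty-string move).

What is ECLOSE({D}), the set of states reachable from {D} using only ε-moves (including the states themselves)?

Begin with {D}.
ε-move D → G; add G.

{D, G}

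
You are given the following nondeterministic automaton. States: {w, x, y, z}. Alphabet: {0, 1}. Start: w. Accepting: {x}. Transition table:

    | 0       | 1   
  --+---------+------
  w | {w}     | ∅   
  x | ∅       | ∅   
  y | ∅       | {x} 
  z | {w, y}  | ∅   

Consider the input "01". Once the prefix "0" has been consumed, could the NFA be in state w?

Yes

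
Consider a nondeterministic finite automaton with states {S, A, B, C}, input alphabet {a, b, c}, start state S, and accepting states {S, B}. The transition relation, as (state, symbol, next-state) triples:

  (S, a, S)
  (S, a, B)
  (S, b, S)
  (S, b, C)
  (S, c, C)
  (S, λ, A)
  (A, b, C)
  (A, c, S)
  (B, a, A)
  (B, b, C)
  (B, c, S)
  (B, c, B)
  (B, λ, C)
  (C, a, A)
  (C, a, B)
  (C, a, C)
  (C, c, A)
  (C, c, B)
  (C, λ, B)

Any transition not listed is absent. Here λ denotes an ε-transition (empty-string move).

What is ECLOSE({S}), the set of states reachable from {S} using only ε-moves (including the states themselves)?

{S, A}

Begin with {S}.
ε-move S → A; add A.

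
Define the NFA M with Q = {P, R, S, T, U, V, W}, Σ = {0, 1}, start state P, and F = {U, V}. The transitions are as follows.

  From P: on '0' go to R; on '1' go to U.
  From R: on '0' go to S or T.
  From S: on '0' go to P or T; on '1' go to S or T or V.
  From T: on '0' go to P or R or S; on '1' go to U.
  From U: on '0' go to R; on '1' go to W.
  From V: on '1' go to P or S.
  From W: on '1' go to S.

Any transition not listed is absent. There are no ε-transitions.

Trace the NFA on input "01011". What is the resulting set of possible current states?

Start in {P}.
Read '0': P→{R}; now {R}.
Read '1': R→∅; now ∅.
The set is empty and remains empty for the remaining 3 symbols.

∅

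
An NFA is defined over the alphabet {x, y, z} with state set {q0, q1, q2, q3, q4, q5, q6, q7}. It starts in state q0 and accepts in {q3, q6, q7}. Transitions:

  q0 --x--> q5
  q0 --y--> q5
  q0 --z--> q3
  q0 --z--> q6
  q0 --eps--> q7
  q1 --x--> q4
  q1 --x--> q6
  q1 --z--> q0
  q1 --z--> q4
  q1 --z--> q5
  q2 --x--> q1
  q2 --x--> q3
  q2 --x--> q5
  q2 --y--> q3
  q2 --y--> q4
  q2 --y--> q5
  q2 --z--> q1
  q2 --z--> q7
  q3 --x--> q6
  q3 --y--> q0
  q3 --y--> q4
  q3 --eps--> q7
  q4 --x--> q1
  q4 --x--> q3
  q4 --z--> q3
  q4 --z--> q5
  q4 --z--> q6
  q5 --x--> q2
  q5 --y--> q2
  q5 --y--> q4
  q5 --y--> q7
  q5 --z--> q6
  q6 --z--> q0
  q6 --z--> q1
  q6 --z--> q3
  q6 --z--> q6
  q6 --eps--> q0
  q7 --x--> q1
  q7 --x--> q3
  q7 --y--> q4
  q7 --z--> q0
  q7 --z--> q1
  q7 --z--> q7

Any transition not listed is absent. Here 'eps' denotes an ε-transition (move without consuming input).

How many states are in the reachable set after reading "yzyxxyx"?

7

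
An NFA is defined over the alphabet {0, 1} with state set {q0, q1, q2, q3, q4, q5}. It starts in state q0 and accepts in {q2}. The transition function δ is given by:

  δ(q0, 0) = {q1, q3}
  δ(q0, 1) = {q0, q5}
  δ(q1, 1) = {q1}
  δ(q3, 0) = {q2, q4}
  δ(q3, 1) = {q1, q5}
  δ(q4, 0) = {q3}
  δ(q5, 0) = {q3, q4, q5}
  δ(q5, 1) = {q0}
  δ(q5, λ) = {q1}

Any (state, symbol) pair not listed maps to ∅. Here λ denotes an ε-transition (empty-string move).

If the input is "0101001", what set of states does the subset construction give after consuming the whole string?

Start in {q0}.
Read '0': {q0} → {q1, q3}.
Read '1': {q1, q3} → {q1, q5}.
Read '0': {q1, q5} → {q1, q3, q4, q5}.
Read '1': {q1, q3, q4, q5} → {q0, q1, q5}.
Read '0': {q0, q1, q5} → {q1, q3, q4, q5}.
Read '0': {q1, q3, q4, q5} → {q1, q2, q3, q4, q5}.
Read '1': {q1, q2, q3, q4, q5} → {q0, q1, q5}.

{q0, q1, q5}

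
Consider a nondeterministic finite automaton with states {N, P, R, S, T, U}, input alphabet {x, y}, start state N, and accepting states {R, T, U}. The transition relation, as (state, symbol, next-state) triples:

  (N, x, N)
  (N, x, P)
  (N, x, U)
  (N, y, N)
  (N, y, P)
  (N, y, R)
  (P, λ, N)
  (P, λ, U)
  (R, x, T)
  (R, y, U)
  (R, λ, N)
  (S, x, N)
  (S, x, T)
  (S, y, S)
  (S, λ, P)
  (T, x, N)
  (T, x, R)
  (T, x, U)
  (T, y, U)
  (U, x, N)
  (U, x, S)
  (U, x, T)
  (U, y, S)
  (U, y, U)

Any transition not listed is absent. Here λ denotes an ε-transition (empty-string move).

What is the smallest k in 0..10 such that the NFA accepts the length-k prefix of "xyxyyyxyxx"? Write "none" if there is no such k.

Start in {N}.
Read 'x': {N} → {N, P, U}.
None of the earlier sets intersect F, but {N, P, U} does.

1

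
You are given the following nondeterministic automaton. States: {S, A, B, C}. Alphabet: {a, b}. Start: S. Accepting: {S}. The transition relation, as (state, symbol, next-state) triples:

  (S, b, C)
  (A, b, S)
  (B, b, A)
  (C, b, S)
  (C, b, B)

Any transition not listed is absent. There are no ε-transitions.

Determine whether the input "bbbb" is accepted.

Yes

Start in {S}.
Read 'b': {S} → {C}.
Read 'b': {C} → {S, B}.
Read 'b': {S, B} → {A, C}.
Read 'b': {A, C} → {S, B}.
The final set {S, B} contains the accepting state S.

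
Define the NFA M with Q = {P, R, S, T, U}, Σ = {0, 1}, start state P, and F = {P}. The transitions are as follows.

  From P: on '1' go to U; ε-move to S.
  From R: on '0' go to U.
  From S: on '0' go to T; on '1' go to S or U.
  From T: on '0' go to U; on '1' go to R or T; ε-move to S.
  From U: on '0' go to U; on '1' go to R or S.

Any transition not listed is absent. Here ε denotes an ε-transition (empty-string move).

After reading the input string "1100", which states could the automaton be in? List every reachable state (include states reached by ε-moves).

Start: ε-closure({P}) = {P, S}.
Read '1': {P, S} → {S, U}.
Read '1': {S, U} → {R, S, U}.
Read '0': {R, S, U} → {S, T, U}.
Read '0': {S, T, U} → {S, T, U}.

{S, T, U}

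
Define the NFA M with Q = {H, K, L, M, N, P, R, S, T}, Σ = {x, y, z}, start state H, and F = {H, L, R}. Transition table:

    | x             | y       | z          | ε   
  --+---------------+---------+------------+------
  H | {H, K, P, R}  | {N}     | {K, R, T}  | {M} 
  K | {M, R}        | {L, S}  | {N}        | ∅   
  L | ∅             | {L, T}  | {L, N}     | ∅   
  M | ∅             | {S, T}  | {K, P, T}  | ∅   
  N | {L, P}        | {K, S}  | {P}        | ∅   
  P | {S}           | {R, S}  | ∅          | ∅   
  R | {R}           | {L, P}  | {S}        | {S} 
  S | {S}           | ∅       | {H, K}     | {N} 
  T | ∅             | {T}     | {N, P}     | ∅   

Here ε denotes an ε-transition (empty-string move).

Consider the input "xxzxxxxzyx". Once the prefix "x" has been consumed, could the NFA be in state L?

Start: ε-closure({H}) = {H, M}.
Read 'x': H→{H, K, P, R}, M→∅; union {H, K, P, R}; ε-closure = {H, K, M, N, P, R, S}.
State L is not in {H, K, M, N, P, R, S}.

No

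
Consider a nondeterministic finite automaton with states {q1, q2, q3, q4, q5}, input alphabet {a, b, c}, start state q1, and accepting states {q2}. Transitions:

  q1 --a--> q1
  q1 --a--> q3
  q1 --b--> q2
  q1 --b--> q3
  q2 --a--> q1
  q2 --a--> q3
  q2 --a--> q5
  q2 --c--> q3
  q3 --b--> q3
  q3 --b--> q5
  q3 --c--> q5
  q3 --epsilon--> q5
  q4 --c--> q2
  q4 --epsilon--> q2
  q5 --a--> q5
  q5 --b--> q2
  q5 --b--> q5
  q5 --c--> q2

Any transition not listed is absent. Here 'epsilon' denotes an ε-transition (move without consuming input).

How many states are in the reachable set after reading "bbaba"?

3

Start in {q1}.
Read 'b': q1→{q2, q3}; union {q2, q3}; ε-closure = {q2, q3, q5}.
Read 'b': q2→∅, q3→{q3, q5}, q5→{q2, q5}; now {q2, q3, q5}.
Read 'a': q2→{q1, q3, q5}, q3→∅, q5→{q5}; now {q1, q3, q5}.
Read 'b': q1→{q2, q3}, q3→{q3, q5}, q5→{q2, q5}; now {q2, q3, q5}.
Read 'a': q2→{q1, q3, q5}, q3→∅, q5→{q5}; now {q1, q3, q5}.
That set has 3 states.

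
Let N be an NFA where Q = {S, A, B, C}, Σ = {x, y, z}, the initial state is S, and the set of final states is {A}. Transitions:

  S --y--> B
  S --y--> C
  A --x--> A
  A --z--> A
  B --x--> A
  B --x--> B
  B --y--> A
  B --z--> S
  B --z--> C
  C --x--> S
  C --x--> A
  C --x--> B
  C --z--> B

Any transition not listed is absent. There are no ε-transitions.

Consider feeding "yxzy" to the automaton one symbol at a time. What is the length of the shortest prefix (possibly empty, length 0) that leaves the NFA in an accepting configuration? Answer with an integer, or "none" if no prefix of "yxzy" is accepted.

2

Start in {S}.
Read 'y': S→{B, C}; now {B, C}.
Read 'x': B→{A, B}, C→{S, A, B}; now {S, A, B}.
None of the earlier sets intersect F, but {S, A, B} does.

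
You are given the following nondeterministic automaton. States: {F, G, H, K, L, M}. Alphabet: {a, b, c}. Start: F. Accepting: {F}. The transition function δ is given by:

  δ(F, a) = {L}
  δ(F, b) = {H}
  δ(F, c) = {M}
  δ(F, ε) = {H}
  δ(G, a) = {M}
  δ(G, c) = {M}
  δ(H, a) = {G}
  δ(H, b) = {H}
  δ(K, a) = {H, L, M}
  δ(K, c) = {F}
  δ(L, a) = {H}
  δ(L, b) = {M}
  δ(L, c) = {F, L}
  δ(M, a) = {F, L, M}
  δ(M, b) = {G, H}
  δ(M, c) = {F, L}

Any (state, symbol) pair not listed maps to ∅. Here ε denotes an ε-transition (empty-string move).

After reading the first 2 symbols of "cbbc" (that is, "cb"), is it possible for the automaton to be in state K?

Start: ε-closure({F}) = {F, H}.
Read 'c': F→{M}, H→∅; now {M}.
Read 'b': M→{G, H}; now {G, H}.
State K is not in {G, H}.

No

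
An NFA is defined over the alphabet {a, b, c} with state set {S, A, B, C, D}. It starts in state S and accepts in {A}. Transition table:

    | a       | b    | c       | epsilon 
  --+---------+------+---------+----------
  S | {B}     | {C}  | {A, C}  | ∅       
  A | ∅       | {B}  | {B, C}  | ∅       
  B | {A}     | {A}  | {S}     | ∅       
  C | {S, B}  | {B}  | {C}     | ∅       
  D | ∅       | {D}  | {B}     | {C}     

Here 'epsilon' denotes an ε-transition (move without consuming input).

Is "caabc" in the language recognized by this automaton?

Start in {S}.
Read 'c': S→{A, C}; now {A, C}.
Read 'a': A→∅, C→{S, B}; now {S, B}.
Read 'a': S→{B}, B→{A}; now {A, B}.
Read 'b': A→{B}, B→{A}; now {A, B}.
Read 'c': A→{B, C}, B→{S}; now {S, B, C}.
The final set {S, B, C} contains no accepting state.

No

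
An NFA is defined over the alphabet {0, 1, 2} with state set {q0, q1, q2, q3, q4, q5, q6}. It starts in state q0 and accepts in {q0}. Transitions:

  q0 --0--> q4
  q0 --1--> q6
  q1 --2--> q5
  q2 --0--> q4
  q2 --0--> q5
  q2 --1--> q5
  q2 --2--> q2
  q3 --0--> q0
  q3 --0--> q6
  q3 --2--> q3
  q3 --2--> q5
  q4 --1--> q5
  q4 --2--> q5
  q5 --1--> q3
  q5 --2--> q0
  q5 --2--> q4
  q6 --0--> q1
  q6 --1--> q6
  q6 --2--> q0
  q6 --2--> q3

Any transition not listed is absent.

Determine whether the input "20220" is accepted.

No

Start in {q0}.
Read '2': q0→∅; now ∅.
The set is empty and remains empty for the remaining 4 symbols.
The final set ∅ contains no accepting state.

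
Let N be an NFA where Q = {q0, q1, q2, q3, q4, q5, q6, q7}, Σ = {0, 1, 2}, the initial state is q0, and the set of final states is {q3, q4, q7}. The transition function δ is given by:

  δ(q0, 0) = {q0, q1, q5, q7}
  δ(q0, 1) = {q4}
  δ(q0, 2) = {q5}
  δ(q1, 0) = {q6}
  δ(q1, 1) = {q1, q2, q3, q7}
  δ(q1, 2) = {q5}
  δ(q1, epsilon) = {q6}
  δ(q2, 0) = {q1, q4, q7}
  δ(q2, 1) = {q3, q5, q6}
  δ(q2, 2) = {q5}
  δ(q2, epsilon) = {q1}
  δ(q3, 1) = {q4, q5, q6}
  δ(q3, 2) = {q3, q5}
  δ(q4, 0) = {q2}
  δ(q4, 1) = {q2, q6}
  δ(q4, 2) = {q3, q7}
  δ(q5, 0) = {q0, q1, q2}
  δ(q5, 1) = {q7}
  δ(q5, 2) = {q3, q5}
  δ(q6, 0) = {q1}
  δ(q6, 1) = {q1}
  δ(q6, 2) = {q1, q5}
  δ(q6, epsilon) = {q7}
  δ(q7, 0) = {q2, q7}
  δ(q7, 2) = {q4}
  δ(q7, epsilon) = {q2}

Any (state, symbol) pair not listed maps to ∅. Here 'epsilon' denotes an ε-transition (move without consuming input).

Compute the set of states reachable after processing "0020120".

Start in {q0}.
Read '0': q0→{q0, q1, q5, q7}; union {q0, q1, q5, q7}; ε-closure = {q0, q1, q2, q5, q6, q7}.
Read '0': q0→{q0, q1, q5, q7}, q1→{q6}, q2→{q1, q4, q7}, q5→{q0, q1, q2}, q6→{q1}, q7→{q2, q7}; now {q0, q1, q2, q4, q5, q6, q7}.
Read '2': q0→{q5}, q1→{q5}, q2→{q5}, q4→{q3, q7}, q5→{q3, q5}, q6→{q1, q5}, q7→{q4}; union {q1, q3, q4, q5, q7}; ε-closure = {q1, q2, q3, q4, q5, q6, q7}.
Read '0': q1→{q6}, q2→{q1, q4, q7}, q3→∅, q4→{q2}, q5→{q0, q1, q2}, q6→{q1}, q7→{q2, q7}; now {q0, q1, q2, q4, q6, q7}.
Read '1': q0→{q4}, q1→{q1, q2, q3, q7}, q2→{q3, q5, q6}, q4→{q2, q6}, q6→{q1}, q7→∅; now {q1, q2, q3, q4, q5, q6, q7}.
Read '2': q1→{q5}, q2→{q5}, q3→{q3, q5}, q4→{q3, q7}, q5→{q3, q5}, q6→{q1, q5}, q7→{q4}; union {q1, q3, q4, q5, q7}; ε-closure = {q1, q2, q3, q4, q5, q6, q7}.
Read '0': q1→{q6}, q2→{q1, q4, q7}, q3→∅, q4→{q2}, q5→{q0, q1, q2}, q6→{q1}, q7→{q2, q7}; now {q0, q1, q2, q4, q6, q7}.

{q0, q1, q2, q4, q6, q7}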